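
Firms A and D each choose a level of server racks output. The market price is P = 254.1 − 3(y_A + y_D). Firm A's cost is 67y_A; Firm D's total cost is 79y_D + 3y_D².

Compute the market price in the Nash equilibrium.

148.9

Firm A's profit: π = y_A(254.1 − 3(y_A + y_D)) − 67y_A.
∂π/∂y_A = 187.1 − 6y_A − 3y_D = 0, so y_A = 1871/60 − 0.5y_D.
For D: ∂π/∂y_D = 175.1 − 12y_D − 3y_A = 0 ⇒ y_D = 1751/120 − 0.25y_A.
Plugging y_D into A's best response: y_A = 1871/60 − 0.5(1751/120 − 0.25y_A) ⇒ 0.875y_A = 23.8875, so y_A = 27.3.
Then y_D = 1751/120 − 0.25·27.3 = 233/30.
Equilibrium price: P = 254.1 − 3·(526/15) = 148.9.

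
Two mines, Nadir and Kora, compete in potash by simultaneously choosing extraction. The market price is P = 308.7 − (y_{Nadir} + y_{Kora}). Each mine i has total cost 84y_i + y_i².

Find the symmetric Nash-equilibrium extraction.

Mine Nadir's profit: π = y_{Nadir}(308.7 − (y_{Nadir} + y_{Kora})) − 84y_{Nadir} − y_{Nadir}².
∂π/∂y_{Nadir} = 224.7 − 4y_{Nadir} − y_{Kora} = 0, so y_{Nadir} = 56.175 − 0.25y_{Kora}.
Setting y_{Nadir} = y_{Kora} in the reaction function: y_{Nadir} = 56.175 − 0.25y_{Nadir}, so y_{Nadir} = 56.175 / 1.25 = 44.94.

44.94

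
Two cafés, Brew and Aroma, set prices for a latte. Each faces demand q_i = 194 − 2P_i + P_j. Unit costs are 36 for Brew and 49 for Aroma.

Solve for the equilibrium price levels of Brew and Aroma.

90.4, 95.6

Brew's profit: π = (P_{Brew} − 36)(194 − 2P_{Brew} + P_{Aroma}).
∂π/∂P_{Brew} = 266 − 4P_{Brew} + P_{Aroma} = 0 ⇒ P_{Brew} = 66.5 + 0.25P_{Aroma}.
Similarly P_{Aroma} = 73 + 0.25P_{Brew}.
Solving the two reaction functions simultaneously: (1 − (0.25)(0.25))P_{Brew} = 66.5 + 0.25·73, so 0.9375P_{Brew} = 84.75 and P_{Brew} = 90.4.
Then P_{Aroma} = 73 + 0.25·90.4 = 95.6.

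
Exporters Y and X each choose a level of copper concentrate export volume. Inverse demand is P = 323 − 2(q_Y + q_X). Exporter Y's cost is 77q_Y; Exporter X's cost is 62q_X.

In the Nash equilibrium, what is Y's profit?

2964.5

Exporter Y's profit: π = q_Y(323 − 2(q_Y + q_X)) − 77q_Y.
∂π/∂q_Y = 246 − 4q_Y − 2q_X = 0, so q_Y = 61.5 − 0.5q_X.
By the same steps for X: q_X = 65.25 − 0.5q_Y.
Substituting the second reaction function into the first: q_Y = 61.5 − 0.5(65.25 − 0.5q_Y), which gives 0.75q_Y = 28.875 ⇒ q_Y = 38.5.
Then q_X = 65.25 − 0.5·38.5 = 46.
Price P = 323 − 2·84.5 = 154.
Y's profit: (154 − 77)·38.5 = 2964.5.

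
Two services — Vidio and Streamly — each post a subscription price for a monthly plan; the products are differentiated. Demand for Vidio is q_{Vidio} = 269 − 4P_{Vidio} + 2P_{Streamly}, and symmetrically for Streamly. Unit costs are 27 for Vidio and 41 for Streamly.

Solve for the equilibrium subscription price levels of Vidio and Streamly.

64.7, 70.3

Vidio's profit: π = (P_{Vidio} − 27)(269 − 4P_{Vidio} + 2P_{Streamly}).
∂π/∂P_{Vidio} = 377 − 8P_{Vidio} + 2P_{Streamly} = 0 ⇒ P_{Vidio} = 47.125 + 0.25P_{Streamly}.
Similarly P_{Streamly} = 54.125 + 0.25P_{Vidio}.
Plugging P_{Streamly} into Vidio's best response: P_{Vidio} = 47.125 + 0.25(54.125 + 0.25P_{Vidio}) ⇒ 0.9375P_{Vidio} = 1941/32, so P_{Vidio} = 64.7.
Then P_{Streamly} = 54.125 + 0.25·64.7 = 70.3.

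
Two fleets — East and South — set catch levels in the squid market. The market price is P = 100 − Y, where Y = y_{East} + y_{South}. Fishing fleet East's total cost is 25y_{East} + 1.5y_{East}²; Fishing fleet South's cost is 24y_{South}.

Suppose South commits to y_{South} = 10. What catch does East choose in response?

13

Fishing fleet East's profit: π = y_{East}(100 − (y_{East} + y_{South})) − 25y_{East} − 1.5y_{East}².
∂π/∂y_{East} = 75 − 5y_{East} − y_{South} = 0, so y_{East} = 15 − 0.2y_{South}.
At y_{South} = 10: y_{East} = 15 − 0.2·10 = 13.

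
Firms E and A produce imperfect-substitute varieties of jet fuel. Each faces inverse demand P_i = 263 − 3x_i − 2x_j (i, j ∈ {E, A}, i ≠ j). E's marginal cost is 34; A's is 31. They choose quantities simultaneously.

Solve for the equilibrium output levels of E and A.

28.4375, 29.1875

Firm E's profit: π = x_E(263 − 3x_E − 2x_A) − 34x_E.
∂π/∂x_E = 229 − 6x_E − 2x_A = 0 ⇒ x_E = 229/6 − (1/3)x_A.
Similarly x_A = 116/3 − (1/3)x_E.
Plugging x_A into E's best response: x_E = 229/6 − (1/3)(116/3 − (1/3)x_E) ⇒ (8/9)x_E = 455/18, so x_E = 28.4375.
Then x_A = 116/3 − (1/3)·28.4375 = 29.1875.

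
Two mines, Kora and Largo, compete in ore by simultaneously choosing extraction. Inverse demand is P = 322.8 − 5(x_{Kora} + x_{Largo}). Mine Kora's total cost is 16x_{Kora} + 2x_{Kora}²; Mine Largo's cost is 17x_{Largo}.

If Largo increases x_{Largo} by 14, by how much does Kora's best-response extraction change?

Mine Kora's profit: π = x_{Kora}(322.8 − 5(x_{Kora} + x_{Largo})) − 16x_{Kora} − 2x_{Kora}².
∂π/∂x_{Kora} = 306.8 − 14x_{Kora} − 5x_{Largo} = 0, so x_{Kora} = 767/35 − (5/14)x_{Largo}.
The reaction-function slope is −5/14, so a 14-unit rise in x_{Largo} moves x_{Kora} by −5/14 × 14 = −5. Kora's best response falls — the actions are strategic substitutes.

-5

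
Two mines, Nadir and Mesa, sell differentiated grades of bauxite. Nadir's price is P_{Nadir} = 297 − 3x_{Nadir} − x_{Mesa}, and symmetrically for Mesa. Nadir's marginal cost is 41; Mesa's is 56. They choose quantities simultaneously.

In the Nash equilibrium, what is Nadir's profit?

4107

Mine Nadir's profit: π = x_{Nadir}(297 − 3x_{Nadir} − x_{Mesa}) − 41x_{Nadir}.
∂π/∂x_{Nadir} = 256 − 6x_{Nadir} − x_{Mesa} = 0 ⇒ x_{Nadir} = 128/3 − (1/6)x_{Mesa}.
Similarly x_{Mesa} = 241/6 − (1/6)x_{Nadir}.
Substituting the second reaction function into the first: x_{Nadir} = 128/3 − (1/6)(241/6 − (1/6)x_{Nadir}), which gives (35/36)x_{Nadir} = 1295/36 ⇒ x_{Nadir} = 37.
Then x_{Mesa} = 241/6 − (1/6)·37 = 34.
P_{Nadir} = 297 − 3·37 − 34 = 152.
Profit = (152 − 41)·37 = 4107.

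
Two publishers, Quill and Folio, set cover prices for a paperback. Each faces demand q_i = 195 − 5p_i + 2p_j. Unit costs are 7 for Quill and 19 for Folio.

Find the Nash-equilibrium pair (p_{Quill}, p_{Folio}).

Quill's profit: π = (p_{Quill} − 7)(195 − 5p_{Quill} + 2p_{Folio}).
∂π/∂p_{Quill} = 230 − 10p_{Quill} + 2p_{Folio} = 0 ⇒ p_{Quill} = 23 + 0.2p_{Folio}.
Similarly p_{Folio} = 29 + 0.2p_{Quill}.
Substituting the second reaction function into the first: p_{Quill} = 23 + 0.2(29 + 0.2p_{Quill}), which gives 0.96p_{Quill} = 28.8 ⇒ p_{Quill} = 30.
Then p_{Folio} = 29 + 0.2·30 = 35.

30, 35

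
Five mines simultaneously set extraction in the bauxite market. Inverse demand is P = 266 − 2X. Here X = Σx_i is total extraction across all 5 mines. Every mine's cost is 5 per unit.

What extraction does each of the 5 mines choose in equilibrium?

A representative mine's profit is π_i = x_i(266 − 2X) − 5x_i, with X = x_i + Σ_{j≠i} x_j.
First-order condition: 261 − 4x_i − 2Σ_{j≠i} x_j = 0.
In a symmetric equilibrium every mine chooses the same x, so Σ_{j≠i} x_j = 4x. The condition becomes 261 − 12x = 0, giving x = 261/12 = 21.75.

21.75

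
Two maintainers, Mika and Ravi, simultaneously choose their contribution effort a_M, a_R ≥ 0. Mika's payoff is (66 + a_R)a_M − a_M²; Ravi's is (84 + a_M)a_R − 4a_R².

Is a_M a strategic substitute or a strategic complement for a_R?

strategic complements

Expanding Mika's payoff: 66a_M + a_Ra_M − a_M².
∂π/∂a_M = 66 + a_R − 2a_M = 0, so a_M = 33 + 0.5a_R.
The best-response slope da_M/da_R = 0.5 > 0: the reaction function is upward-sloping, so the choices are strategic complements.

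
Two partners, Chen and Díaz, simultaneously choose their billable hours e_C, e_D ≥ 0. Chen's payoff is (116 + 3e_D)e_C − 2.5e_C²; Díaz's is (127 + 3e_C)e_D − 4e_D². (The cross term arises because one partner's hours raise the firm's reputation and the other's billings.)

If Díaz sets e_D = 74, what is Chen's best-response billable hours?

67.6

Expanding Chen's payoff: 116e_C + 3e_De_C − 2.5e_C².
∂π/∂e_C = 116 + 3e_D − 5e_C = 0, so e_C = 23.2 + 0.6e_D.
At e_D = 74: e_C = 23.2 + 0.6·74 = 67.6.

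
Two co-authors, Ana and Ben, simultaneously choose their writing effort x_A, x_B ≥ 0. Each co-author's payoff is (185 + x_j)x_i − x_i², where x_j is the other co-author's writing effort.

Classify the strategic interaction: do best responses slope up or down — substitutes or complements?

Ana's payoff is (185 + x_B)x_A − x_A².
∂π/∂x_A = 185 + x_B − 2x_A = 0, so x_A = 92.5 + 0.5x_B.
The best-response slope dx_A/dx_B = 0.5 > 0: the reaction function is upward-sloping, so the choices are strategic complements.

strategic complements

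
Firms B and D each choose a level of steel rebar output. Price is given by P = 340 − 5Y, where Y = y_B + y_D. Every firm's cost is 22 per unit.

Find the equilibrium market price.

128

Firm B's profit: π = y_B(340 − 5(y_B + y_D)) − 22y_B.
∂π/∂y_B = 318 − 10y_B − 5y_D = 0, so y_B = 31.8 − 0.5y_D.
Setting y_B = y_D in the reaction function: y_B = 31.8 − 0.5y_B, so y_B = 31.8 / 1.5 = 21.2.
Equilibrium price: P = 340 − 5·42.4 = 128.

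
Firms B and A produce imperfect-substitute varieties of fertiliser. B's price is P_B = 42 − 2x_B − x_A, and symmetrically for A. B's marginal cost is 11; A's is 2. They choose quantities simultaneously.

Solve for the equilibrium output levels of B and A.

Firm B's profit: π = x_B(42 − 2x_B − x_A) − 11x_B.
∂π/∂x_B = 31 − 4x_B − x_A = 0 ⇒ x_B = 7.75 − 0.25x_A.
Similarly x_A = 10 − 0.25x_B.
Substituting the second reaction function into the first: x_B = 7.75 − 0.25(10 − 0.25x_B), which gives 0.9375x_B = 5.25 ⇒ x_B = 5.6.
Then x_A = 10 − 0.25·5.6 = 8.6.

5.6, 8.6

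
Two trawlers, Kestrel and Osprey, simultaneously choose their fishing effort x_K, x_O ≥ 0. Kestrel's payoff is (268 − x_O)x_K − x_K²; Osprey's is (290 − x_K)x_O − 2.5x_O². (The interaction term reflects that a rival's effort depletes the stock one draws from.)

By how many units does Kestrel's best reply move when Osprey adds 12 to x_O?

Expanding Kestrel's payoff: 268x_K − x_Ox_K − x_K².
∂π/∂x_K = 268 − x_O − 2x_K = 0, so x_K = 134 − 0.5x_O.
The reaction-function slope is −0.5, so a 12-unit rise in x_O moves x_K by −0.5 × 12 = −6. Kestrel's best response falls — the actions are strategic substitutes.

-6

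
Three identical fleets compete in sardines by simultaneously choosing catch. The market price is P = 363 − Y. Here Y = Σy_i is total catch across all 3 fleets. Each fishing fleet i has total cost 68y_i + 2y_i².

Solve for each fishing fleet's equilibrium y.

A representative fishing fleet's profit is π_i = y_i(363 − Y) − 68y_i − 2y_i², with Y = y_i + Σ_{j≠i} y_j.
First-order condition: 295 − 6y_i − Σ_{j≠i} y_j = 0.
In a symmetric equilibrium every fishing fleet chooses the same y, so Σ_{j≠i} y_j = 2y. The condition becomes 295 − 8y = 0, giving y = 295/8 = 36.875.

36.875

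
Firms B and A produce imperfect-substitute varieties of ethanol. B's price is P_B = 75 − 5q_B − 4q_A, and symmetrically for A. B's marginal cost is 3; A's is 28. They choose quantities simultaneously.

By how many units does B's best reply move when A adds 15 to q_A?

-6

Firm B's profit: π = q_B(75 − 5q_B − 4q_A) − 3q_B.
∂π/∂q_B = 72 − 10q_B − 4q_A = 0 ⇒ q_B = 7.2 − 0.4q_A.
The reaction-function slope is −0.4, so a 15-unit rise in q_A moves q_B by −0.4 × 15 = −6. B's best response falls — the actions are strategic substitutes.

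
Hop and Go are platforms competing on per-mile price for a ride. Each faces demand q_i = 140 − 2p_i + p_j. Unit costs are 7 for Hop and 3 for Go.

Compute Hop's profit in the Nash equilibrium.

Hop's profit: π = (p_{Hop} − 7)(140 − 2p_{Hop} + p_{Go}).
∂π/∂p_{Hop} = 154 − 4p_{Hop} + p_{Go} = 0 ⇒ p_{Hop} = 38.5 + 0.25p_{Go}.
Similarly p_{Go} = 36.5 + 0.25p_{Hop}.
Solving the two reaction functions simultaneously: (1 − (0.25)(0.25))p_{Hop} = 38.5 + 0.25·36.5, so 0.9375p_{Hop} = 47.625 and p_{Hop} = 50.8.
Then p_{Go} = 36.5 + 0.25·50.8 = 49.2.
q_{Hop} = 140 − 2·50.8 + 49.2 = 87.6.
Profit = (50.8 − 7)·87.6 = 3836.88.

3836.88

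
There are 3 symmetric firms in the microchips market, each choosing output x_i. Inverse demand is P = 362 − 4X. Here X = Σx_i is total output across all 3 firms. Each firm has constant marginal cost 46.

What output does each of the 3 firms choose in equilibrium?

19.75

A representative firm's profit is π_i = x_i(362 − 4X) − 46x_i, with X = x_i + Σ_{j≠i} x_j.
First-order condition: 316 − 8x_i − 4Σ_{j≠i} x_j = 0.
With identical firms, set every x_j = x: then 316 − 8x − 8x = 0, i.e. x = 316/16 = 19.75.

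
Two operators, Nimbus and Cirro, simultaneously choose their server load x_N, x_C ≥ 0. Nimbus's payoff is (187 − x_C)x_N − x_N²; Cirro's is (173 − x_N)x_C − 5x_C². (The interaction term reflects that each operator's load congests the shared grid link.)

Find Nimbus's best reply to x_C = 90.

Expanding Nimbus's payoff: 187x_N − x_Cx_N − x_N².
∂π/∂x_N = 187 − x_C − 2x_N = 0, so x_N = 93.5 − 0.5x_C.
At x_C = 90: x_N = 93.5 − 0.5·90 = 48.5.

48.5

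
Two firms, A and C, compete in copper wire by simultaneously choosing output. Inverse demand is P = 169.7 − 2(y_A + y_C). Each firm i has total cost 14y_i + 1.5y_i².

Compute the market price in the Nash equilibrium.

Firm A's profit: π = y_A(169.7 − 2(y_A + y_C)) − 14y_A − 1.5y_A².
∂π/∂y_A = 155.7 − 7y_A − 2y_C = 0, so y_A = 1557/70 − (2/7)y_C.
By symmetry y_C = y_A; substituting into the reaction function, (9/7)y_A = 1557/70 and y_A = 17.3.
Equilibrium price: P = 169.7 − 2·34.6 = 100.5.

100.5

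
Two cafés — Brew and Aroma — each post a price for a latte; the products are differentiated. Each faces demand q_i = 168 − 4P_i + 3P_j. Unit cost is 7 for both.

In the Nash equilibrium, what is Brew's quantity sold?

Brew's profit: π = (P_{Brew} − 7)(168 − 4P_{Brew} + 3P_{Aroma}).
∂π/∂P_{Brew} = 196 − 8P_{Brew} + 3P_{Aroma} = 0 ⇒ P_{Brew} = 24.5 + 0.375P_{Aroma}.
Setting P_{Brew} = P_{Aroma} in the reaction function: P_{Brew} = 24.5 + 0.375P_{Brew}, so P_{Brew} = 24.5 / 0.625 = 39.2.
q_{Brew} = 168 − 4·39.2 + 3·39.2 = 128.8.

128.8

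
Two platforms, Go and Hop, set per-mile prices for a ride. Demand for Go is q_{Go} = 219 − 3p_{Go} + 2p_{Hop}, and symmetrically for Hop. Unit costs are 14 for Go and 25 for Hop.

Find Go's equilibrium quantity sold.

159.9375

Go's profit: π = (p_{Go} − 14)(219 − 3p_{Go} + 2p_{Hop}).
∂π/∂p_{Go} = 261 − 6p_{Go} + 2p_{Hop} = 0 ⇒ p_{Go} = 43.5 + (1/3)p_{Hop}.
Similarly p_{Hop} = 49 + (1/3)p_{Go}.
Solving the two reaction functions simultaneously: (1 − (1/3)(1/3))p_{Go} = 43.5 + (1/3)·49, so (8/9)p_{Go} = 359/6 and p_{Go} = 67.3125.
Then p_{Hop} = 49 + (1/3)·67.3125 = 71.4375.
q_{Go} = 219 − 3·67.3125 + 2·71.4375 = 159.9375.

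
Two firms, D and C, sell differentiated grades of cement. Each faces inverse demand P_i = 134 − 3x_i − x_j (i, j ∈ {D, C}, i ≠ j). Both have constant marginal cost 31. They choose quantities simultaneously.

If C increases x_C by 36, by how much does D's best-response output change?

Firm D's profit: π = x_D(134 − 3x_D − x_C) − 31x_D.
∂π/∂x_D = 103 − 6x_D − x_C = 0 ⇒ x_D = 103/6 − (1/6)x_C.
The reaction-function slope is −1/6, so a 36-unit rise in x_C moves x_D by −1/6 × 36 = −6. D's best response falls — the actions are strategic substitutes.

-6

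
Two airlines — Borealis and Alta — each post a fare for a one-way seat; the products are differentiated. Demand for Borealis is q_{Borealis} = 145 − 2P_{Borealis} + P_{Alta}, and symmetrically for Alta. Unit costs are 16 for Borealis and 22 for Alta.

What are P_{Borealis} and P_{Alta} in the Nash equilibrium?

Borealis's profit: π = (P_{Borealis} − 16)(145 − 2P_{Borealis} + P_{Alta}).
∂π/∂P_{Borealis} = 177 − 4P_{Borealis} + P_{Alta} = 0 ⇒ P_{Borealis} = 44.25 + 0.25P_{Alta}.
Similarly P_{Alta} = 47.25 + 0.25P_{Borealis}.
Substituting the second reaction function into the first: P_{Borealis} = 44.25 + 0.25(47.25 + 0.25P_{Borealis}), which gives 0.9375P_{Borealis} = 56.0625 ⇒ P_{Borealis} = 59.8.
Then P_{Alta} = 47.25 + 0.25·59.8 = 62.2.

59.8, 62.2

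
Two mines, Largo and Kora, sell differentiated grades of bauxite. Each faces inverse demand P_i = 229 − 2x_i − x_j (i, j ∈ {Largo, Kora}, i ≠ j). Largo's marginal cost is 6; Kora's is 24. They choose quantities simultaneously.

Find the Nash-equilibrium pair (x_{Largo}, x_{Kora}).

Mine Largo's profit: π = x_{Largo}(229 − 2x_{Largo} − x_{Kora}) − 6x_{Largo}.
∂π/∂x_{Largo} = 223 − 4x_{Largo} − x_{Kora} = 0 ⇒ x_{Largo} = 55.75 − 0.25x_{Kora}.
Similarly x_{Kora} = 51.25 − 0.25x_{Largo}.
Plugging x_{Kora} into Largo's best response: x_{Largo} = 55.75 − 0.25(51.25 − 0.25x_{Largo}) ⇒ 0.9375x_{Largo} = 42.9375, so x_{Largo} = 45.8.
Then x_{Kora} = 51.25 − 0.25·45.8 = 39.8.

45.8, 39.8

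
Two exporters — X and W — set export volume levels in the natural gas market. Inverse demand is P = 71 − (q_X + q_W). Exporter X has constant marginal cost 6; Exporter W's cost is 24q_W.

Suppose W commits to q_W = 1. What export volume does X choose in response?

Exporter X's profit: π = q_X(71 − (q_X + q_W)) − 6q_X.
∂π/∂q_X = 65 − 2q_X − q_W = 0, so q_X = 32.5 − 0.5q_W.
At q_W = 1: q_X = 32.5 − 0.5·1 = 32.

32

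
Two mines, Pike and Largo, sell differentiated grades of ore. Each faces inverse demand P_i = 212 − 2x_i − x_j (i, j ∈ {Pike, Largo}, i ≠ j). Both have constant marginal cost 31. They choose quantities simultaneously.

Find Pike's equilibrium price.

Mine Pike's profit: π = x_{Pike}(212 − 2x_{Pike} − x_{Largo}) − 31x_{Pike}.
∂π/∂x_{Pike} = 181 − 4x_{Pike} − x_{Largo} = 0 ⇒ x_{Pike} = 45.25 − 0.25x_{Largo}.
The game is symmetric, so in equilibrium x_{Largo} = x_{Pike}: the reaction function gives 1.25x_{Pike} = 45.25, hence x_{Pike} = 36.2.
P_{Pike} = 212 − 2·36.2 − 36.2 = 103.4.

103.4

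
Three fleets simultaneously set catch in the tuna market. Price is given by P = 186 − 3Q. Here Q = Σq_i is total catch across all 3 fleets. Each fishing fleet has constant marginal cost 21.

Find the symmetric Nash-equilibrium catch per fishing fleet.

13.75

A representative fishing fleet's profit is π_i = q_i(186 − 3Q) − 21q_i, with Q = q_i + Σ_{j≠i} q_j.
First-order condition: 165 − 6q_i − 3Σ_{j≠i} q_j = 0.
With identical fishing fleets, set every q_j = q: then 165 − 6q − 6q = 0, i.e. q = 165/12 = 13.75.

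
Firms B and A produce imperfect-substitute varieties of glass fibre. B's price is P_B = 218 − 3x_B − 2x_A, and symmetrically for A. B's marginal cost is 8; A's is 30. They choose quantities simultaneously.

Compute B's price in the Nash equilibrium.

Firm B's profit: π = x_B(218 − 3x_B − 2x_A) − 8x_B.
∂π/∂x_B = 210 − 6x_B − 2x_A = 0 ⇒ x_B = 35 − (1/3)x_A.
Similarly x_A = 94/3 − (1/3)x_B.
Substituting the second reaction function into the first: x_B = 35 − (1/3)(94/3 − (1/3)x_B), which gives (8/9)x_B = 221/9 ⇒ x_B = 27.625.
Then x_A = 94/3 − (1/3)·27.625 = 22.125.
P_B = 218 − 3·27.625 − 2·22.125 = 90.875.

90.875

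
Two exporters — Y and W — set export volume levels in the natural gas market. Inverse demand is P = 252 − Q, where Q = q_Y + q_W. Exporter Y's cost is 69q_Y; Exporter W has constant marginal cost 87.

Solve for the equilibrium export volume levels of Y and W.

67, 49

Exporter Y's profit: π = q_Y(252 − (q_Y + q_W)) − 69q_Y.
∂π/∂q_Y = 183 − 2q_Y − q_W = 0, so q_Y = 91.5 − 0.5q_W.
By the same steps for W: q_W = 82.5 − 0.5q_Y.
Solving the two reaction functions simultaneously: (1 − (−0.5)(−0.5))q_Y = 91.5 − 0.5·82.5, so 0.75q_Y = 50.25 and q_Y = 67.
Then q_W = 82.5 − 0.5·67 = 49.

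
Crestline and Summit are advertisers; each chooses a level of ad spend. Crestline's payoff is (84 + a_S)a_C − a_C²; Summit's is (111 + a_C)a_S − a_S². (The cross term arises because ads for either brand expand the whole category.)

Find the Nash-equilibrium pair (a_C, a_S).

Expanding Crestline's payoff: 84a_C + a_Sa_C − a_C².
∂π/∂a_C = 84 + a_S − 2a_C = 0, so a_C = 42 + 0.5a_S.
Likewise for Summit: a_S = 55.5 + 0.5a_C.
Plugging a_S into Crestline's best response: a_C = 42 + 0.5(55.5 + 0.5a_C) ⇒ 0.75a_C = 69.75, so a_C = 93.
Then a_S = 55.5 + 0.5·93 = 102.

93, 102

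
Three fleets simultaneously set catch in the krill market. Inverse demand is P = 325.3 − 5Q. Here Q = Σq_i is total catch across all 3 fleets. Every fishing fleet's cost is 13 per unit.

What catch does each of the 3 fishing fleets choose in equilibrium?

A representative fishing fleet's profit is π_i = q_i(325.3 − 5Q) − 13q_i, with Q = q_i + Σ_{j≠i} q_j.
First-order condition: 312.3 − 10q_i − 5Σ_{j≠i} q_j = 0.
In a symmetric equilibrium every fishing fleet chooses the same q, so Σ_{j≠i} q_j = 2q. The condition becomes 312.3 − 20q = 0, giving q = 312.3/20 = 15.615.

15.615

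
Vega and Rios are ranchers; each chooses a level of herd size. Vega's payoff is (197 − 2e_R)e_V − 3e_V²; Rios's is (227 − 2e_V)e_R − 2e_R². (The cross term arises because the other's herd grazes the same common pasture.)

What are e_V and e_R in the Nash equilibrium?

16.7, 48.4

Expanding Vega's payoff: 197e_V − 2e_Re_V − 3e_V².
∂π/∂e_V = 197 − 2e_R − 6e_V = 0, so e_V = 197/6 − (1/3)e_R.
Likewise for Rios: e_R = 56.75 − 0.5e_V.
Plugging e_R into Vega's best response: e_V = 197/6 − (1/3)(56.75 − 0.5e_V) ⇒ (5/6)e_V = 167/12, so e_V = 16.7.
Then e_R = 56.75 − 0.5·16.7 = 48.4.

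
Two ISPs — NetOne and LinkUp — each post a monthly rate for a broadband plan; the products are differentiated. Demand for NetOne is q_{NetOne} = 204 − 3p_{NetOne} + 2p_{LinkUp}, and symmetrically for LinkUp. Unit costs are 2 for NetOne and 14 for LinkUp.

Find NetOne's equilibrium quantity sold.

NetOne's profit: π = (p_{NetOne} − 2)(204 − 3p_{NetOne} + 2p_{LinkUp}).
∂π/∂p_{NetOne} = 210 − 6p_{NetOne} + 2p_{LinkUp} = 0 ⇒ p_{NetOne} = 35 + (1/3)p_{LinkUp}.
Similarly p_{LinkUp} = 41 + (1/3)p_{NetOne}.
Solving the two reaction functions simultaneously: (1 − (1/3)(1/3))p_{NetOne} = 35 + (1/3)·41, so (8/9)p_{NetOne} = 146/3 and p_{NetOne} = 54.75.
Then p_{LinkUp} = 41 + (1/3)·54.75 = 59.25.
q_{NetOne} = 204 − 3·54.75 + 2·59.25 = 158.25.

158.25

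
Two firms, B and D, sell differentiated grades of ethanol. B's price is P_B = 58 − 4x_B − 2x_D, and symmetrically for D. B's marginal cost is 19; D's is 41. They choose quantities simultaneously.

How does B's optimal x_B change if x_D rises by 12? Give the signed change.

-3

Firm B's profit: π = x_B(58 − 4x_B − 2x_D) − 19x_B.
∂π/∂x_B = 39 − 8x_B − 2x_D = 0 ⇒ x_B = 4.875 − 0.25x_D.
The reaction-function slope is −0.25, so a 12-unit rise in x_D moves x_B by −0.25 × 12 = −3. B's best response falls — the actions are strategic substitutes.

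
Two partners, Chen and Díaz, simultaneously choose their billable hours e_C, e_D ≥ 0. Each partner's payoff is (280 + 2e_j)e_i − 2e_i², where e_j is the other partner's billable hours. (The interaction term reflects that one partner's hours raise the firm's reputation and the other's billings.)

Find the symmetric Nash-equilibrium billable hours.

Chen's payoff is (280 + 2e_D)e_C − 2e_C².
∂π/∂e_C = 280 + 2e_D − 4e_C = 0, so e_C = 70 + 0.5e_D.
Setting e_C = e_D in the reaction function: e_C = 70 + 0.5e_C, so e_C = 70 / 0.5 = 140.

140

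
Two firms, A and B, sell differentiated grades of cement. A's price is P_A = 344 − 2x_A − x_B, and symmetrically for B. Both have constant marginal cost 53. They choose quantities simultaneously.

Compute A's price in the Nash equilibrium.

169.4

Firm A's profit: π = x_A(344 − 2x_A − x_B) − 53x_A.
∂π/∂x_A = 291 − 4x_A − x_B = 0 ⇒ x_A = 72.75 − 0.25x_B.
Setting x_A = x_B in the reaction function: x_A = 72.75 − 0.25x_A, so x_A = 72.75 / 1.25 = 58.2.
P_A = 344 − 2·58.2 − 58.2 = 169.4.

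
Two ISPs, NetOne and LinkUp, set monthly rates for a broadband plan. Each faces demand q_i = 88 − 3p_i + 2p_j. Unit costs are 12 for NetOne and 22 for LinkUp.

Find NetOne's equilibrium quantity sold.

NetOne's profit: π = (p_{NetOne} − 12)(88 − 3p_{NetOne} + 2p_{LinkUp}).
∂π/∂p_{NetOne} = 124 − 6p_{NetOne} + 2p_{LinkUp} = 0 ⇒ p_{NetOne} = 62/3 + (1/3)p_{LinkUp}.
Similarly p_{LinkUp} = 77/3 + (1/3)p_{NetOne}.
Plugging p_{LinkUp} into NetOne's best response: p_{NetOne} = 62/3 + (1/3)(77/3 + (1/3)p_{NetOne}) ⇒ (8/9)p_{NetOne} = 263/9, so p_{NetOne} = 32.875.
Then p_{LinkUp} = 77/3 + (1/3)·32.875 = 36.625.
q_{NetOne} = 88 − 3·32.875 + 2·36.625 = 62.625.

62.625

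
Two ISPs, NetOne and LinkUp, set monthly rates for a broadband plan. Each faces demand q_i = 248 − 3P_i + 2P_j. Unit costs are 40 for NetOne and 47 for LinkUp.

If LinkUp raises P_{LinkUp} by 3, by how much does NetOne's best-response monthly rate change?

1

NetOne's profit: π = (P_{NetOne} − 40)(248 − 3P_{NetOne} + 2P_{LinkUp}).
∂π/∂P_{NetOne} = 368 − 6P_{NetOne} + 2P_{LinkUp} = 0 ⇒ P_{NetOne} = 184/3 + (1/3)P_{LinkUp}.
The reaction-function slope is 1/3, so a 3-unit rise in P_{LinkUp} moves P_{NetOne} by 1/3 × 3 = 1. NetOne's best response rises — the actions are strategic complements.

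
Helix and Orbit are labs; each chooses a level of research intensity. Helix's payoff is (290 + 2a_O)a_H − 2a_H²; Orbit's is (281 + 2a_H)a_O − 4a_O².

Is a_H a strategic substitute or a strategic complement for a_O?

Expanding Helix's payoff: 290a_H + 2a_Oa_H − 2a_H².
∂π/∂a_H = 290 + 2a_O − 4a_H = 0, so a_H = 72.5 + 0.5a_O.
The best-response slope da_H/da_O = 0.5 > 0: the reaction function is upward-sloping, so the choices are strategic complements.

strategic complements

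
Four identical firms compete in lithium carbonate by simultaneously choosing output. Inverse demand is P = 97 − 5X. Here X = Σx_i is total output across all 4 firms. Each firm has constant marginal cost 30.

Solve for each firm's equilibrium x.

A representative firm's profit is π_i = x_i(97 − 5X) − 30x_i, with X = x_i + Σ_{j≠i} x_j.
First-order condition: 67 − 10x_i − 5Σ_{j≠i} x_j = 0.
With identical firms, set every x_j = x: then 67 − 10x − 15x = 0, i.e. x = 67/25 = 2.68.

2.68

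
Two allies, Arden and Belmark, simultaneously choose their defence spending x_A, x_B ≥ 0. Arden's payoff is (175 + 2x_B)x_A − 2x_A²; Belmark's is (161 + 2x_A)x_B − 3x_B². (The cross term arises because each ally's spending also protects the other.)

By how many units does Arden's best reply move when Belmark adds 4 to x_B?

2

Expanding Arden's payoff: 175x_A + 2x_Bx_A − 2x_A².
∂π/∂x_A = 175 + 2x_B − 4x_A = 0, so x_A = 43.75 + 0.5x_B.
The reaction-function slope is 0.5, so a 4-unit rise in x_B moves x_A by 0.5 × 4 = 2. Arden's best response rises — the actions are strategic complements.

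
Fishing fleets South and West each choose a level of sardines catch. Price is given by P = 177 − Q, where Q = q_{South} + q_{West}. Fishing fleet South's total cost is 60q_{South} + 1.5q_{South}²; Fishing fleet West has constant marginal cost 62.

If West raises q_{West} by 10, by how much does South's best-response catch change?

-2

Fishing fleet South's profit: π = q_{South}(177 − (q_{South} + q_{West})) − 60q_{South} − 1.5q_{South}².
∂π/∂q_{South} = 117 − 5q_{South} − q_{West} = 0, so q_{South} = 23.4 − 0.2q_{West}.
The reaction-function slope is −0.2, so a 10-unit rise in q_{West} moves q_{South} by −0.2 × 10 = −2. South's best response falls — the actions are strategic substitutes.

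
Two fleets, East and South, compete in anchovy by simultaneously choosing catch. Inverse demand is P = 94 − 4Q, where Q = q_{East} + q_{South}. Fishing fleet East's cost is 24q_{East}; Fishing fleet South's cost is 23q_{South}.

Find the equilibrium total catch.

11.75

Fishing fleet East's profit: π = q_{East}(94 − 4(q_{East} + q_{South})) − 24q_{East}.
∂π/∂q_{East} = 70 − 8q_{East} − 4q_{South} = 0, so q_{East} = 8.75 − 0.5q_{South}.
By the same steps for South: q_{South} = 8.875 − 0.5q_{East}.
Solving the two reaction functions simultaneously: (1 − (−0.5)(−0.5))q_{East} = 8.75 − 0.5·8.875, so 0.75q_{East} = 4.3125 and q_{East} = 5.75.
Then q_{South} = 8.875 − 0.5·5.75 = 6.
Total catch: 5.75 + 6 = 11.75.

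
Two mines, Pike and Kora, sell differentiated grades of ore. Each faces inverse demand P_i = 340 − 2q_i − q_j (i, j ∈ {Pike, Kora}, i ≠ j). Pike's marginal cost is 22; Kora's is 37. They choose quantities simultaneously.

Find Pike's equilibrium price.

Mine Pike's profit: π = q_{Pike}(340 − 2q_{Pike} − q_{Kora}) − 22q_{Pike}.
∂π/∂q_{Pike} = 318 − 4q_{Pike} − q_{Kora} = 0 ⇒ q_{Pike} = 79.5 − 0.25q_{Kora}.
Similarly q_{Kora} = 75.75 − 0.25q_{Pike}.
Substituting the second reaction function into the first: q_{Pike} = 79.5 − 0.25(75.75 − 0.25q_{Pike}), which gives 0.9375q_{Pike} = 60.5625 ⇒ q_{Pike} = 64.6.
Then q_{Kora} = 75.75 − 0.25·64.6 = 59.6.
P_{Pike} = 340 − 2·64.6 − 59.6 = 151.2.

151.2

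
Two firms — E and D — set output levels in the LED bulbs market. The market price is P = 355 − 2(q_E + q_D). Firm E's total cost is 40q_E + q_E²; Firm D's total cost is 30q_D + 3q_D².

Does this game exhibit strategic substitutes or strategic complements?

Firm E's profit: π = q_E(355 − 2(q_E + q_D)) − 40q_E − q_E².
∂π/∂q_E = 315 − 6q_E − 2q_D = 0, so q_E = 52.5 − (1/3)q_D.
The best-response slope dq_E/dq_D = −1/3 < 0: the reaction function is downward-sloping, so the choices are strategic substitutes.

strategic substitutes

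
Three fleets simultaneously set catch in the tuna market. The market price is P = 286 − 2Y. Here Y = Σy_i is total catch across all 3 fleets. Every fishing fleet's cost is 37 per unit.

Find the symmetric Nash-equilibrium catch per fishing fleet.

31.125

A representative fishing fleet's profit is π_i = y_i(286 − 2Y) − 37y_i, with Y = y_i + Σ_{j≠i} y_j.
First-order condition: 249 − 4y_i − 2Σ_{j≠i} y_j = 0.
In a symmetric equilibrium every fishing fleet chooses the same y, so Σ_{j≠i} y_j = 2y. The condition becomes 249 − 8y = 0, giving y = 249/8 = 31.125.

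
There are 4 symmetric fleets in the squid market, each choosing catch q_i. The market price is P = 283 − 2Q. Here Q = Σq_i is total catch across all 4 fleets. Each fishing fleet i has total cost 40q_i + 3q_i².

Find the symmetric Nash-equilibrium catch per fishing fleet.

15.1875

A representative fishing fleet's profit is π_i = q_i(283 − 2Q) − 40q_i − 3q_i², with Q = q_i + Σ_{j≠i} q_j.
First-order condition: 243 − 10q_i − 2Σ_{j≠i} q_j = 0.
With identical fishing fleets, set every q_j = q: then 243 − 10q − 6q = 0, i.e. q = 243/16 = 15.1875.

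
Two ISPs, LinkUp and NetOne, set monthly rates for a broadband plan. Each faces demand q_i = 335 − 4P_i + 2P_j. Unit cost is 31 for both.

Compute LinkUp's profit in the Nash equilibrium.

LinkUp's profit: π = (P_{LinkUp} − 31)(335 − 4P_{LinkUp} + 2P_{NetOne}).
∂π/∂P_{LinkUp} = 459 − 8P_{LinkUp} + 2P_{NetOne} = 0 ⇒ P_{LinkUp} = 57.375 + 0.25P_{NetOne}.
Setting P_{LinkUp} = P_{NetOne} in the reaction function: P_{LinkUp} = 57.375 + 0.25P_{LinkUp}, so P_{LinkUp} = 57.375 / 0.75 = 76.5.
q_{LinkUp} = 335 − 4·76.5 + 2·76.5 = 182.
Profit = (76.5 − 31)·182 = 8281.

8281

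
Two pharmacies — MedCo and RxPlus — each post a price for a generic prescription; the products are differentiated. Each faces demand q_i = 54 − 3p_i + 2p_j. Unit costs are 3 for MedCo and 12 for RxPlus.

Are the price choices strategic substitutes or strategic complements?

MedCo's profit: π = (p_{MedCo} − 3)(54 − 3p_{MedCo} + 2p_{RxPlus}).
∂π/∂p_{MedCo} = 63 − 6p_{MedCo} + 2p_{RxPlus} = 0 ⇒ p_{MedCo} = 10.5 + (1/3)p_{RxPlus}.
The best-response slope dp_{MedCo}/dp_{RxPlus} = 1/3 > 0: the reaction function is upward-sloping, so the choices are strategic complements.

strategic complements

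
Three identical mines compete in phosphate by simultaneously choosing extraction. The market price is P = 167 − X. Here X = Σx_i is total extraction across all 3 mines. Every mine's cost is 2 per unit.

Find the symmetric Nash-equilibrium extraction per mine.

A representative mine's profit is π_i = x_i(167 − X) − 2x_i, with X = x_i + Σ_{j≠i} x_j.
First-order condition: 165 − 2x_i − Σ_{j≠i} x_j = 0.
With identical mines, set every x_j = x: then 165 − 2x − 2x = 0, i.e. x = 165/4 = 41.25.

41.25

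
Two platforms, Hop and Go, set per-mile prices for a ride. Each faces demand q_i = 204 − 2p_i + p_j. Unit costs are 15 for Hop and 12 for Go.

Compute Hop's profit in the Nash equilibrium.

7837.52

Hop's profit: π = (p_{Hop} − 15)(204 − 2p_{Hop} + p_{Go}).
∂π/∂p_{Hop} = 234 − 4p_{Hop} + p_{Go} = 0 ⇒ p_{Hop} = 58.5 + 0.25p_{Go}.
Similarly p_{Go} = 57 + 0.25p_{Hop}.
Substituting the second reaction function into the first: p_{Hop} = 58.5 + 0.25(57 + 0.25p_{Hop}), which gives 0.9375p_{Hop} = 72.75 ⇒ p_{Hop} = 77.6.
Then p_{Go} = 57 + 0.25·77.6 = 76.4.
q_{Hop} = 204 − 2·77.6 + 76.4 = 125.2.
Profit = (77.6 − 15)·125.2 = 7837.52.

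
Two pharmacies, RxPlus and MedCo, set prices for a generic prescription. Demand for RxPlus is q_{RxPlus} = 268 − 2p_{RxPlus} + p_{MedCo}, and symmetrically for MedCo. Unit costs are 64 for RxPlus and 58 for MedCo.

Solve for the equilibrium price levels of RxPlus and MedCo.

RxPlus's profit: π = (p_{RxPlus} − 64)(268 − 2p_{RxPlus} + p_{MedCo}).
∂π/∂p_{RxPlus} = 396 − 4p_{RxPlus} + p_{MedCo} = 0 ⇒ p_{RxPlus} = 99 + 0.25p_{MedCo}.
Similarly p_{MedCo} = 96 + 0.25p_{RxPlus}.
Substituting the second reaction function into the first: p_{RxPlus} = 99 + 0.25(96 + 0.25p_{RxPlus}), which gives 0.9375p_{RxPlus} = 123 ⇒ p_{RxPlus} = 131.2.
Then p_{MedCo} = 96 + 0.25·131.2 = 128.8.

131.2, 128.8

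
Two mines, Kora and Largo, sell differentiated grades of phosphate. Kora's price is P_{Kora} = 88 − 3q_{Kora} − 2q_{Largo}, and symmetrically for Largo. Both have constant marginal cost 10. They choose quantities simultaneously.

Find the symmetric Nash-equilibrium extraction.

9.75

Mine Kora's profit: π = q_{Kora}(88 − 3q_{Kora} − 2q_{Largo}) − 10q_{Kora}.
∂π/∂q_{Kora} = 78 − 6q_{Kora} − 2q_{Largo} = 0 ⇒ q_{Kora} = 13 − (1/3)q_{Largo}.
Setting q_{Kora} = q_{Largo} in the reaction function: q_{Kora} = 13 − (1/3)q_{Kora}, so q_{Kora} = 13 / (4/3) = 9.75.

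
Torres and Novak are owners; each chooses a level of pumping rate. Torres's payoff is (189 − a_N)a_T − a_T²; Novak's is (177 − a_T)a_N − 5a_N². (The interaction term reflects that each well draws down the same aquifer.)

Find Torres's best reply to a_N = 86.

Expanding Torres's payoff: 189a_T − a_Na_T − a_T².
∂π/∂a_T = 189 − a_N − 2a_T = 0, so a_T = 94.5 − 0.5a_N.
At a_N = 86: a_T = 94.5 − 0.5·86 = 51.5.

51.5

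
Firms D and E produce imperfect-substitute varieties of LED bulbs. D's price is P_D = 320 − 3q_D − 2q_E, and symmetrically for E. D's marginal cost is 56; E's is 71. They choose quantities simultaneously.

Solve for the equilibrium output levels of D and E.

Firm D's profit: π = q_D(320 − 3q_D − 2q_E) − 56q_D.
∂π/∂q_D = 264 − 6q_D − 2q_E = 0 ⇒ q_D = 44 − (1/3)q_E.
Similarly q_E = 41.5 − (1/3)q_D.
Solving the two reaction functions simultaneously: (1 − (−1/3)(−1/3))q_D = 44 − (1/3)·41.5, so (8/9)q_D = 181/6 and q_D = 33.9375.
Then q_E = 41.5 − (1/3)·33.9375 = 30.1875.

33.9375, 30.1875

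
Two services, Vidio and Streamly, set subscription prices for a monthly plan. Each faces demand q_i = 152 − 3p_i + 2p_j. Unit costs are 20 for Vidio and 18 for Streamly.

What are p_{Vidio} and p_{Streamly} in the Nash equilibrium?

52.625, 51.875

Vidio's profit: π = (p_{Vidio} − 20)(152 − 3p_{Vidio} + 2p_{Streamly}).
∂π/∂p_{Vidio} = 212 − 6p_{Vidio} + 2p_{Streamly} = 0 ⇒ p_{Vidio} = 106/3 + (1/3)p_{Streamly}.
Similarly p_{Streamly} = 103/3 + (1/3)p_{Vidio}.
Solving the two reaction functions simultaneously: (1 − (1/3)(1/3))p_{Vidio} = 106/3 + (1/3)·(103/3), so (8/9)p_{Vidio} = 421/9 and p_{Vidio} = 52.625.
Then p_{Streamly} = 103/3 + (1/3)·52.625 = 51.875.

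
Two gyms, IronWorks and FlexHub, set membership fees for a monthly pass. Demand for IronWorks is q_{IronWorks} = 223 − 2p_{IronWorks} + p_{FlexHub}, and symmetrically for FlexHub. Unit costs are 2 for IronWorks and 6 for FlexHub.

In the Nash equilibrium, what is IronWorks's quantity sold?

148.4

IronWorks's profit: π = (p_{IronWorks} − 2)(223 − 2p_{IronWorks} + p_{FlexHub}).
∂π/∂p_{IronWorks} = 227 − 4p_{IronWorks} + p_{FlexHub} = 0 ⇒ p_{IronWorks} = 56.75 + 0.25p_{FlexHub}.
Similarly p_{FlexHub} = 58.75 + 0.25p_{IronWorks}.
Plugging p_{FlexHub} into IronWorks's best response: p_{IronWorks} = 56.75 + 0.25(58.75 + 0.25p_{IronWorks}) ⇒ 0.9375p_{IronWorks} = 71.4375, so p_{IronWorks} = 76.2.
Then p_{FlexHub} = 58.75 + 0.25·76.2 = 77.8.
q_{IronWorks} = 223 − 2·76.2 + 77.8 = 148.4.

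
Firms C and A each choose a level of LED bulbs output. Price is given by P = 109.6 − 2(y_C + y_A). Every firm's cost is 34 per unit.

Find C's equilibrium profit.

Firm C's profit: π = y_C(109.6 − 2(y_C + y_A)) − 34y_C.
∂π/∂y_C = 75.6 − 4y_C − 2y_A = 0, so y_C = 18.9 − 0.5y_A.
Setting y_C = y_A in the reaction function: y_C = 18.9 − 0.5y_C, so y_C = 18.9 / 1.5 = 12.6.
Price P = 109.6 − 2·25.2 = 59.2.
C's profit: (59.2 − 34)·12.6 = 317.52.

317.52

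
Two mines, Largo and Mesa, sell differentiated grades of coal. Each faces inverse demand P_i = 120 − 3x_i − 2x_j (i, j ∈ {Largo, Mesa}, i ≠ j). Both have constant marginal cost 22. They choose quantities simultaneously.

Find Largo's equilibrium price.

Mine Largo's profit: π = x_{Largo}(120 − 3x_{Largo} − 2x_{Mesa}) − 22x_{Largo}.
∂π/∂x_{Largo} = 98 − 6x_{Largo} − 2x_{Mesa} = 0 ⇒ x_{Largo} = 49/3 − (1/3)x_{Mesa}.
By symmetry x_{Mesa} = x_{Largo}; substituting into the reaction function, (4/3)x_{Largo} = 49/3 and x_{Largo} = 12.25.
P_{Largo} = 120 − 3·12.25 − 2·12.25 = 58.75.

58.75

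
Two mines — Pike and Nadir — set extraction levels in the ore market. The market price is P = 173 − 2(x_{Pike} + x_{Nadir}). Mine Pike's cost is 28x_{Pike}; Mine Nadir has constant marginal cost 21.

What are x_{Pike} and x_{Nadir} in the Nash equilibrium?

23, 26.5

Mine Pike's profit: π = x_{Pike}(173 − 2(x_{Pike} + x_{Nadir})) − 28x_{Pike}.
∂π/∂x_{Pike} = 145 − 4x_{Pike} − 2x_{Nadir} = 0, so x_{Pike} = 36.25 − 0.5x_{Nadir}.
By the same steps for Nadir: x_{Nadir} = 38 − 0.5x_{Pike}.
Solving the two reaction functions simultaneously: (1 − (−0.5)(−0.5))x_{Pike} = 36.25 − 0.5·38, so 0.75x_{Pike} = 17.25 and x_{Pike} = 23.
Then x_{Nadir} = 38 − 0.5·23 = 26.5.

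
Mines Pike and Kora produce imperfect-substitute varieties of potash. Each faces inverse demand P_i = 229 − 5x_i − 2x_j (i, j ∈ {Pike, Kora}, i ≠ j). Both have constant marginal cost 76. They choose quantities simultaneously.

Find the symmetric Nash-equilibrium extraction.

Mine Pike's profit: π = x_{Pike}(229 − 5x_{Pike} − 2x_{Kora}) − 76x_{Pike}.
∂π/∂x_{Pike} = 153 − 10x_{Pike} − 2x_{Kora} = 0 ⇒ x_{Pike} = 15.3 − 0.2x_{Kora}.
Setting x_{Pike} = x_{Kora} in the reaction function: x_{Pike} = 15.3 − 0.2x_{Pike}, so x_{Pike} = 15.3 / 1.2 = 12.75.

12.75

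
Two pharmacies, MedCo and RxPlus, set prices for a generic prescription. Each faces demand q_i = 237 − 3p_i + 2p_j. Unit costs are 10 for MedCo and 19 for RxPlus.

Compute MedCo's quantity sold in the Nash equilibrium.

MedCo's profit: π = (p_{MedCo} − 10)(237 − 3p_{MedCo} + 2p_{RxPlus}).
∂π/∂p_{MedCo} = 267 − 6p_{MedCo} + 2p_{RxPlus} = 0 ⇒ p_{MedCo} = 44.5 + (1/3)p_{RxPlus}.
Similarly p_{RxPlus} = 49 + (1/3)p_{MedCo}.
Substituting the second reaction function into the first: p_{MedCo} = 44.5 + (1/3)(49 + (1/3)p_{MedCo}), which gives (8/9)p_{MedCo} = 365/6 ⇒ p_{MedCo} = 68.4375.
Then p_{RxPlus} = 49 + (1/3)·68.4375 = 71.8125.
q_{MedCo} = 237 − 3·68.4375 + 2·71.8125 = 175.3125.

175.3125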